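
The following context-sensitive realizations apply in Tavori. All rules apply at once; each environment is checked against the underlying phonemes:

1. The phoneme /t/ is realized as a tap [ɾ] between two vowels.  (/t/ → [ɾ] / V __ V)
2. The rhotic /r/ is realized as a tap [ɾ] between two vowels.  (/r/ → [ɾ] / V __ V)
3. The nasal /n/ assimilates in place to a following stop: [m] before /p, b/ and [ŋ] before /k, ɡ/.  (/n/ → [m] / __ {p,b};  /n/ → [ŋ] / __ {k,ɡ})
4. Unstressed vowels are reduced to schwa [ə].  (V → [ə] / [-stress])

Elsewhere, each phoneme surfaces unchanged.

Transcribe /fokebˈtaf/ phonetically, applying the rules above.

[fəkəbˈtaf]

/f/ (word-initial) is unaffected → [f].
/o/ meets the environment for rule 4 (in an unstressed syllable) → [ə].
/k/ (between /o/ and /e/) is unaffected → [k].
/e/ meets the environment for rule 4 (in an unstressed syllable) → [ə].
/b/ stays [b].
/t/ (between /b/ and /a/) fails the environment for rule 1, so it stays [t].
/a/ (between /t/ and /f/) fails the environment for rule 4, so it stays [a].
/f/ stays [f].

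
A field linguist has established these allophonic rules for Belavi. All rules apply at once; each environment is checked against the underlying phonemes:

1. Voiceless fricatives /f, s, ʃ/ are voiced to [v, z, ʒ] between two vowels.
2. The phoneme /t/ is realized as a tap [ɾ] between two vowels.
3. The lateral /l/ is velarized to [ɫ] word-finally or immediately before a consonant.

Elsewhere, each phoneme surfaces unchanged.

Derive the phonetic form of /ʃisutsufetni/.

[ʃizutsuvetni]

/ʃ/ (word-initial) is in the target of rule 1 but the environment (between two vowels) is not met → [ʃ].
/i/ (between /ʃ/ and /s/): no rule targets it → [i].
/s/ (between /i/ and /u/): between two vowels, so rule 1 applies → [z].
/u/ (between /s/ and /t/): no rule targets it → [u].
/t/ (between /u/ and /s/) is in the target of rule 2 but the environment (between two vowels) is not met → [t].
/s/ (between /t/ and /u/) fails the environment for rule 1, so it stays [s].
/u/ (between /s/ and /f/) is unaffected → [u].
/f/ meets the environment for rule 1 (between two vowels) → [v].
/e/ (between /f/ and /t/): no rule targets it → [e].
/t/ (between /e/ and /n/) is in the target of rule 2 but the environment (between two vowels) is not met → [t].
/n/ (between /t/ and /i/): no rule targets it → [n].
/i/ — not in any rule's target class → [i].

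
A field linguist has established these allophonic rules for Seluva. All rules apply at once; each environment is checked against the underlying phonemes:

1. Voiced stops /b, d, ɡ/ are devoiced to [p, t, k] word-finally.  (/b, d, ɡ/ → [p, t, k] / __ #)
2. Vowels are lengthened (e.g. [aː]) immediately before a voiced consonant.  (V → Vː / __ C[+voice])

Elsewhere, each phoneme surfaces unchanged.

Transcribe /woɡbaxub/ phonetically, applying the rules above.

[woːɡbaxuːp]

/o/ (between /w/ and /ɡ/): before a voiced consonant, so rule 2 applies → [oː].
/ɡ/ (between /o/ and /b/) fails the environment for rule 1, so it stays [ɡ].
/b/ (between /ɡ/ and /a/): rule 1 targets it, but not word-finally → unchanged [b].
/a/ — between /b/ and /x/; rule 2 does not apply here → [a].
/u/ — between /x/ and /b/, before a voiced consonant — surfaces as [uː] (rule 2).
/b/ (word-final): word-finally, so rule 1 applies → [p].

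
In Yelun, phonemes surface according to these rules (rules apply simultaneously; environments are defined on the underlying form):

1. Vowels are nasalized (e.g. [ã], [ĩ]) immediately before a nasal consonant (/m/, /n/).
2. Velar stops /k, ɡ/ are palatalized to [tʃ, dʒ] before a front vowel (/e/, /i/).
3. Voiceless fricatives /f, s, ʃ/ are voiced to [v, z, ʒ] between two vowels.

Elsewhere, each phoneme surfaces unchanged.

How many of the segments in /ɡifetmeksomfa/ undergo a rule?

3

Segments that undergo a rule: /ɡ/ → [dʒ] (rule 2); /f/ → [v] (rule 3); /o/ → [õ] (rule 1).
All other segments surface unchanged.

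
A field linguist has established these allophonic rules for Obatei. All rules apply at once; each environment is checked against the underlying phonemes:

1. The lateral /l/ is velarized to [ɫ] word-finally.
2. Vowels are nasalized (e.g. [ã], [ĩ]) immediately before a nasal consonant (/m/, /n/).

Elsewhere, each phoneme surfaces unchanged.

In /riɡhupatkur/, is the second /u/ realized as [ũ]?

No

/u/ (between /k/ and /r/) is in the target of rule 2 but the environment (before a nasal consonant) is not met → [u].
The actual realization is [u], not [ũ].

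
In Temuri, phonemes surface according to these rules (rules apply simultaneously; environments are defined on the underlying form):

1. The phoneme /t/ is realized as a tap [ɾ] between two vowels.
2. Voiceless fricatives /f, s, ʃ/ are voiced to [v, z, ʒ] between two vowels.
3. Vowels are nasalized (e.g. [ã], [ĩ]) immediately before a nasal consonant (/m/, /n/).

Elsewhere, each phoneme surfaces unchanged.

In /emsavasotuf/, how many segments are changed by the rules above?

Segments that undergo a rule: /e/ → [ẽ] (rule 3); /s/ → [z] (rule 2); /t/ → [ɾ] (rule 1).
All other segments surface unchanged.

3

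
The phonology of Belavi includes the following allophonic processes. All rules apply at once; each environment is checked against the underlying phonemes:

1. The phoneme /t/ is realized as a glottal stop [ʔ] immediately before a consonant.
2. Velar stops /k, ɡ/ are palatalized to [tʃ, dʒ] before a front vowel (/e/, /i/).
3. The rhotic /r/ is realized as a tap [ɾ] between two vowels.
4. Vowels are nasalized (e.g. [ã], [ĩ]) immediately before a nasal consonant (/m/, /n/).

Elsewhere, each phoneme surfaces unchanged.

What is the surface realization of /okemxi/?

[otʃẽmxi]

/o/ — word-initial; rule 4 does not apply here → [o].
Rule 2 applies to /k/ (between /o/ and /e/: before a front vowel) → [tʃ].
/e/ (between /k/ and /m/): before a nasal consonant, so rule 4 applies → [ẽ].
/i/ (word-final) fails the environment for rule 4, so it stays [i].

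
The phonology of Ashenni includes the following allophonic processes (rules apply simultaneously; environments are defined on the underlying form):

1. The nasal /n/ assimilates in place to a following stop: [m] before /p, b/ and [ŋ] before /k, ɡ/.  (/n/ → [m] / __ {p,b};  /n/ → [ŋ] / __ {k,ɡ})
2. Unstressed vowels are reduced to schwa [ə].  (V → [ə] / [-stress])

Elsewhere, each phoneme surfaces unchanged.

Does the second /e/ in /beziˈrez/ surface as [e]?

Yes

/e/ — between /r/ and /z/; rule 2 does not apply here → [e].
The actual realization is [e], which matches [e].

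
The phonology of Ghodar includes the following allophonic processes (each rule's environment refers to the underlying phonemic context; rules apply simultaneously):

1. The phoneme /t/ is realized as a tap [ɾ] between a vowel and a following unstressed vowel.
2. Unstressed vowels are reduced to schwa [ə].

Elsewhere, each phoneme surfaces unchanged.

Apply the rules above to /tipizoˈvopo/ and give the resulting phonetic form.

[təpəzəˈvopə]

/t/ (word-initial) is in the target of rule 1 but the environment (between a vowel and a following unstressed vowel) is not met → [t].
/i/ — between /t/ and /p/, in an unstressed syllable — surfaces as [ə] (rule 2).
/p/ stays [p].
/i/ (between /p/ and /z/) occurs in an unstressed syllable → [ə] by rule 2.
/z/ — not in any rule's target class → [z].
/o/ — between /z/ and /v/, in an unstressed syllable — surfaces as [ə] (rule 2).
/v/ stays [v].
/o/ (between /v/ and /p/) is in the target of rule 2 but the environment (in an unstressed syllable) is not met → [o].
/p/ — not in any rule's target class → [p].
/o/ (word-final) occurs in an unstressed syllable → [ə] by rule 2.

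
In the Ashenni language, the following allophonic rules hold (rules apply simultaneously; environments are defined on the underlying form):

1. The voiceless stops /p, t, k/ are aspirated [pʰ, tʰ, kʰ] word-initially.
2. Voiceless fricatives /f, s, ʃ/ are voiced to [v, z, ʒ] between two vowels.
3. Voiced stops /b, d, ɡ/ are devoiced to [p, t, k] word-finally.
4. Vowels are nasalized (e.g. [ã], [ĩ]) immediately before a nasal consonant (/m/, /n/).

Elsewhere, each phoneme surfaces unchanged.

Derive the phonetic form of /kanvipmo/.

[kʰãnvipmo]

Rule 1 applies to /k/ (word-initial: word-initially) → [kʰ].
/a/ meets the environment for rule 4 (before a nasal consonant) → [ã].
/n/ stays [n].
/v/ stays [v].
/i/ (between /v/ and /p/) fails the environment for rule 4, so it stays [i].
/p/ — between /i/ and /m/; rule 1 does not apply here → [p].
/m/ stays [m].
/o/ (word-final) fails the environment for rule 4, so it stays [o].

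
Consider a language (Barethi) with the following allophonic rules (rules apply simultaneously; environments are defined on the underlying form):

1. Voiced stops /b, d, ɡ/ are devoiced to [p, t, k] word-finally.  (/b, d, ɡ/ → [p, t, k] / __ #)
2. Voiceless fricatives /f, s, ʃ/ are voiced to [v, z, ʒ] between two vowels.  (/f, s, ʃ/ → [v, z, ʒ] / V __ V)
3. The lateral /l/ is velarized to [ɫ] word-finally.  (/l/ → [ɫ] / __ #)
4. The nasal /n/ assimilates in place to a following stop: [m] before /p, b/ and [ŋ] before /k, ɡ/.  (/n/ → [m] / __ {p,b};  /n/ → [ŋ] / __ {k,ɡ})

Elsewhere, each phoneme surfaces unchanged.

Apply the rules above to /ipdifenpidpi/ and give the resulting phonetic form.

/i/ stays [i].
/p/ (between /i/ and /d/): no rule targets it → [p].
/d/ (between /p/ and /i/) fails the environment for rule 1, so it stays [d].
/i/ stays [i].
/f/ (between /i/ and /e/): between two vowels, so rule 2 applies → [v].
/e/ stays [e].
/n/ (between /e/ and /p/): before a labial or velar stop, so rule 4 applies → [m].
/p/ (between /n/ and /i/): no rule targets it → [p].
/i/ (between /p/ and /d/) is unaffected → [i].
/d/ (between /i/ and /p/): rule 1 targets it, but not word-finally → unchanged [d].
/p/ (between /d/ and /i/) is unaffected → [p].
/i/ — not in any rule's target class → [i].

[ipdivempidpi]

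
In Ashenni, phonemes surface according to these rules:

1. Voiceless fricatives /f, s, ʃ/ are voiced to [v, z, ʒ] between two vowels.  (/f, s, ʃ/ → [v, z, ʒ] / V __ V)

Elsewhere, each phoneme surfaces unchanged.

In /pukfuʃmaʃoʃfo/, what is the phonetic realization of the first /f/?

[f]

/f/ — between /k/ and /u/; rule 1 does not apply here → [f].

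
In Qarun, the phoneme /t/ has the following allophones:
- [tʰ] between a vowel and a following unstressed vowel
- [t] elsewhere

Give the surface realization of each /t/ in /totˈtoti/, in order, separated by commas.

Occurrence 1 (position 1): no conditioning environment matches → elsewhere allophone [t].
Occurrence 2 (position 3): no conditioning environment matches → elsewhere allophone [t].
Occurrence 3 (position 4): no conditioning environment matches → elsewhere allophone [t].
Occurrence 4 (position 6): between a vowel and a following unstressed vowel → [tʰ].

[t], [t], [t], [tʰ]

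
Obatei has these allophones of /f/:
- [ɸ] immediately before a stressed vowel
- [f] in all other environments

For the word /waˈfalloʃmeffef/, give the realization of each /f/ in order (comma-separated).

Occurrence 1 (position 3): immediately before a stressed vowel → [ɸ].
Occurrence 2 (position 11): no conditioning environment matches → elsewhere allophone [f].
Occurrence 3 (position 12): no conditioning environment matches → elsewhere allophone [f].
Occurrence 4 (position 14): no conditioning environment matches → elsewhere allophone [f].

[ɸ], [f], [f], [f]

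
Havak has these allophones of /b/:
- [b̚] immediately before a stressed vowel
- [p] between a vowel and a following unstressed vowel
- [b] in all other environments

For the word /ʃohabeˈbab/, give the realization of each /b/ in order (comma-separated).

Occurrence 1 (position 5): between a vowel and a following unstressed vowel → [p].
Occurrence 2 (position 7): immediately before a stressed vowel → [b̚].
Occurrence 3 (position 9): no conditioning environment matches → elsewhere allophone [b].

[p], [b̚], [b]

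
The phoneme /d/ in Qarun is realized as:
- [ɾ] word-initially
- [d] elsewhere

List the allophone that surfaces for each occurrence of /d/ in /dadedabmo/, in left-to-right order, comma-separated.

Occurrence 1 (position 1): word-initially → [ɾ].
Occurrence 2 (position 3): no conditioning environment matches → elsewhere allophone [d].
Occurrence 3 (position 5): no conditioning environment matches → elsewhere allophone [d].

[ɾ], [d], [d]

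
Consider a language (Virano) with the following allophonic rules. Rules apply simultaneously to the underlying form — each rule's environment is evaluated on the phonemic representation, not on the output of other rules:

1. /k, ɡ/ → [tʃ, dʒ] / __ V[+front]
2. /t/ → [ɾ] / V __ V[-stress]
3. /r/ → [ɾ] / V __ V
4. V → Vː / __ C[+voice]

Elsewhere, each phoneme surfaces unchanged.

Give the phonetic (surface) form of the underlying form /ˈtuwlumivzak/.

[ˈtuːwluːmiːvzak]

/t/ — word-initial; rule 2 does not apply here → [t].
/u/ (between /t/ and /w/): before a voiced consonant, so rule 4 applies → [uː].
/w/ — not in any rule's target class → [w].
/l/ (between /w/ and /u/): no rule targets it → [l].
Rule 4 applies to /u/ (between /l/ and /m/: before a voiced consonant) → [uː].
/m/ — not in any rule's target class → [m].
/i/ — between /m/ and /v/, before a voiced consonant — surfaces as [iː] (rule 4).
/v/ (between /i/ and /z/): no rule targets it → [v].
/z/ (between /v/ and /a/): no rule targets it → [z].
/a/ (between /z/ and /k/): rule 4 targets it, but not before a voiced consonant → unchanged [a].
/k/ (word-final) is in the target of rule 1 but the environment (before a front vowel) is not met → [k].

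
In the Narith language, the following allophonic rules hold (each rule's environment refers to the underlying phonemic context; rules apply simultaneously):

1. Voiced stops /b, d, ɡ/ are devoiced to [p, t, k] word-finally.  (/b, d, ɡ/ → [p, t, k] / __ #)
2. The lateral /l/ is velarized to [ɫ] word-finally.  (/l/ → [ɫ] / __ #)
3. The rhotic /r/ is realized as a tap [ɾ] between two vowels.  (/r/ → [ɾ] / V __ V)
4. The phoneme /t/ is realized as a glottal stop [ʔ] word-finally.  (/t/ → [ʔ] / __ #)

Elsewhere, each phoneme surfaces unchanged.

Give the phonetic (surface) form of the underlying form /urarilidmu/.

[uɾaɾilidmu]

/u/ stays [u].
Rule 3 applies to /r/ (between /u/ and /a/: between two vowels) → [ɾ].
/a/ stays [a].
/r/ (between /a/ and /i/) occurs between two vowels → [ɾ] by rule 3.
/i/ (between /r/ and /l/): no rule targets it → [i].
/l/ — between /i/ and /i/; rule 2 does not apply here → [l].
/i/ (between /l/ and /d/): no rule targets it → [i].
/d/ (between /i/ and /m/) fails the environment for rule 1, so it stays [d].
/m/ stays [m].
/u/ (word-final) is unaffected → [u].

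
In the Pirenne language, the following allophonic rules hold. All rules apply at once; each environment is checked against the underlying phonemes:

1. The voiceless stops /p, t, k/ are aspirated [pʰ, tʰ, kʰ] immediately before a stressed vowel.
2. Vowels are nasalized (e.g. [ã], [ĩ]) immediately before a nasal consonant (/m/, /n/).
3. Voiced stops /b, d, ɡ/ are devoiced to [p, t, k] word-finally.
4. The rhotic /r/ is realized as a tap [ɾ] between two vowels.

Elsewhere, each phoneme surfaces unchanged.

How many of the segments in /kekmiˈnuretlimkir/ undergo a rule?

Segments that undergo a rule: /i/ → [ĩ] (rule 2); /r/ → [ɾ] (rule 4); /i/ → [ĩ] (rule 2).
All other segments surface unchanged.

3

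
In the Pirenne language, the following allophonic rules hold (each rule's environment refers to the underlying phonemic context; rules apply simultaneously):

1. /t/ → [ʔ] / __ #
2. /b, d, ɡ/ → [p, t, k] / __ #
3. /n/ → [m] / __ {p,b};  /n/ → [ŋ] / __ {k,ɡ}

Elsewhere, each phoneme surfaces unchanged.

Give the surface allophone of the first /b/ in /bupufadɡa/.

/b/ (word-initial) is in the target of rule 2 but the environment (word-finally) is not met → [b].

[b]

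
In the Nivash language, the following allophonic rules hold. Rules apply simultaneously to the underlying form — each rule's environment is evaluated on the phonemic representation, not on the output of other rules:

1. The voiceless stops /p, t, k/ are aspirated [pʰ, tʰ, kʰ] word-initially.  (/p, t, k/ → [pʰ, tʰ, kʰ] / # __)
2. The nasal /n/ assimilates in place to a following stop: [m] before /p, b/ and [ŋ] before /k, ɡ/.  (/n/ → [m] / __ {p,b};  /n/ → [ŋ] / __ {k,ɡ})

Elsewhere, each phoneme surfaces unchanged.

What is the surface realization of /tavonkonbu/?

[tʰavoŋkombu]

/t/ — word-initial, word-initially — surfaces as [tʰ] (rule 1).
/a/ (between /t/ and /v/) is unaffected → [a].
/v/ (between /a/ and /o/): no rule targets it → [v].
/o/ (between /v/ and /n/): no rule targets it → [o].
/n/ meets the environment for rule 2 (before a labial or velar stop) → [ŋ].
/k/ (between /n/ and /o/): rule 1 targets it, but not word-initially → unchanged [k].
/o/ (between /k/ and /n/): no rule targets it → [o].
/n/ (between /o/ and /b/): before a labial or velar stop, so rule 2 applies → [m].
/b/ — not in any rule's target class → [b].
/u/ — not in any rule's target class → [u].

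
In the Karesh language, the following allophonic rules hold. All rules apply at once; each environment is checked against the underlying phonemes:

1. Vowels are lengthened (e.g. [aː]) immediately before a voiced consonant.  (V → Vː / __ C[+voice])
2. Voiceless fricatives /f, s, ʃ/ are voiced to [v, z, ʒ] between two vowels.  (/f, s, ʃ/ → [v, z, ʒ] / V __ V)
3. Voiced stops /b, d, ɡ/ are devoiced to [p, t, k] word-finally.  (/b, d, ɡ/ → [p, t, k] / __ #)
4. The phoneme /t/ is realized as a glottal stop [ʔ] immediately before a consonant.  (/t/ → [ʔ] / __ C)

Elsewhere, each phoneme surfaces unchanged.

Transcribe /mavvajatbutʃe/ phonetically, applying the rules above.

/a/ (between /m/ and /v/) occurs before a voiced consonant → [aː] by rule 1.
/a/ meets the environment for rule 1 (before a voiced consonant) → [aː].
/a/ (between /j/ and /t/) is in the target of rule 1 but the environment (before a voiced consonant) is not met → [a].
Rule 4 applies to /t/ (between /a/ and /b/: immediately before a consonant) → [ʔ].
/b/ — between /t/ and /u/; rule 3 does not apply here → [b].
/u/ (between /b/ and /t/): rule 1 targets it, but not before a voiced consonant → unchanged [u].
/t/ (between /u/ and /ʃ/): immediately before a consonant, so rule 4 applies → [ʔ].
/ʃ/ (between /t/ and /e/) fails the environment for rule 2, so it stays [ʃ].
/e/ (word-final) is in the target of rule 1 but the environment (before a voiced consonant) is not met → [e].

[maːvvaːjaʔbuʔʃe]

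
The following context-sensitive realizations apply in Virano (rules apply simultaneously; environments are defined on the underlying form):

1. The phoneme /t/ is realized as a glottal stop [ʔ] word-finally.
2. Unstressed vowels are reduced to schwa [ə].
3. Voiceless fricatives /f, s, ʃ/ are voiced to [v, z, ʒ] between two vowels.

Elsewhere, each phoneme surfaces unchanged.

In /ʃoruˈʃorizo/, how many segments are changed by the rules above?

Segments that undergo a rule: /o/ → [ə] (rule 2); /u/ → [ə] (rule 2); /ʃ/ → [ʒ] (rule 3); /i/ → [ə] (rule 2); /o/ → [ə] (rule 2).
All other segments surface unchanged.

5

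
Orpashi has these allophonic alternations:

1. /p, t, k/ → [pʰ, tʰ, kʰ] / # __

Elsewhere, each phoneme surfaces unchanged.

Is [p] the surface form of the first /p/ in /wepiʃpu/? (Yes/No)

/p/ — between /e/ and /i/; rule 1 does not apply here → [p].
The actual realization is [p], which matches [p].

Yes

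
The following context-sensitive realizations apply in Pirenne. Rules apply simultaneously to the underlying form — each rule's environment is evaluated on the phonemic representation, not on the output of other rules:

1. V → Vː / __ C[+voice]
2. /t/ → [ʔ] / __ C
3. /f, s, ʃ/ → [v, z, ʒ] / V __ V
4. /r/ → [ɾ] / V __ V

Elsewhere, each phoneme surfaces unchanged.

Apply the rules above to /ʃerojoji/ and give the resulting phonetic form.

[ʃeːɾoːjoːji]

/ʃ/ (word-initial) fails the environment for rule 3, so it stays [ʃ].
/e/ (between /ʃ/ and /r/): before a voiced consonant, so rule 1 applies → [eː].
/r/ (between /e/ and /o/): between two vowels, so rule 4 applies → [ɾ].
/o/ — between /r/ and /j/, before a voiced consonant — surfaces as [oː] (rule 1).
/o/ — between /j/ and /j/, before a voiced consonant — surfaces as [oː] (rule 1).
/i/ — word-final; rule 1 does not apply here → [i].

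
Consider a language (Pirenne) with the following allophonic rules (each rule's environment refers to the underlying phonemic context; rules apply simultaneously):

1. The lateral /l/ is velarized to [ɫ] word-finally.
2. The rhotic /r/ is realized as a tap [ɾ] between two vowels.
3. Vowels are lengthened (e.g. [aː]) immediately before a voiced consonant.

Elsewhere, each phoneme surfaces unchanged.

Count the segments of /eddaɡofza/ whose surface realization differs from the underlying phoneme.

Segments that undergo a rule: /e/ → [eː] (rule 3); /a/ → [aː] (rule 3).
All other segments surface unchanged.

2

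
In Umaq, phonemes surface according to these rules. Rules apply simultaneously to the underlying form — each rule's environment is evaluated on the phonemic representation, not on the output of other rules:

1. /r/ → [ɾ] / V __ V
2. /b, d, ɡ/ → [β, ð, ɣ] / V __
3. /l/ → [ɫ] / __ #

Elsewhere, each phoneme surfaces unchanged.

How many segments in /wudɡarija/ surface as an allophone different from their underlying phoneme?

Segments that undergo a rule: /d/ → [ð] (rule 2); /r/ → [ɾ] (rule 1).
All other segments surface unchanged.

2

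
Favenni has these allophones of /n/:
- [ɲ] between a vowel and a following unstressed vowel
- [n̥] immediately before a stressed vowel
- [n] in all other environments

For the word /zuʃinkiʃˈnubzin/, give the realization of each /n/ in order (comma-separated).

Occurrence 1 (position 5): no conditioning environment matches → elsewhere allophone [n].
Occurrence 2 (position 9): immediately before a stressed vowel → [n̥].
Occurrence 3 (position 14): no conditioning environment matches → elsewhere allophone [n].

[n], [n̥], [n]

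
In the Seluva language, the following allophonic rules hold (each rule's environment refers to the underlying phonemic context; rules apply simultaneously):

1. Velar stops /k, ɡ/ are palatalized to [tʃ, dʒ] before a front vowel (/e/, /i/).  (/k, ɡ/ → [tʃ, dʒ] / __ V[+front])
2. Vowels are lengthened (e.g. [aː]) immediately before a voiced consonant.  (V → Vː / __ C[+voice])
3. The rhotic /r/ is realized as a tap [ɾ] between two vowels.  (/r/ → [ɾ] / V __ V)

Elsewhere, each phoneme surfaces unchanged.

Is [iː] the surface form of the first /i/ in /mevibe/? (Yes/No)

Yes

/i/ (between /v/ and /b/): before a voiced consonant, so rule 2 applies → [iː].
The actual realization is [iː], which matches [iː].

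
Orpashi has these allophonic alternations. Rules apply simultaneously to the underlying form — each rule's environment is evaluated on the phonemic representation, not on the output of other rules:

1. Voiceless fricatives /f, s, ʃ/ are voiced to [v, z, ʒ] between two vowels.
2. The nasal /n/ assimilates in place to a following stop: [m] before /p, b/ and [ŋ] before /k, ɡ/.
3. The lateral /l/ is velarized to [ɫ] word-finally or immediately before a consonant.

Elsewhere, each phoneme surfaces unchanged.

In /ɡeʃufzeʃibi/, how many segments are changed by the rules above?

Segments that undergo a rule: /ʃ/ → [ʒ] (rule 1); /ʃ/ → [ʒ] (rule 1).
All other segments surface unchanged.

2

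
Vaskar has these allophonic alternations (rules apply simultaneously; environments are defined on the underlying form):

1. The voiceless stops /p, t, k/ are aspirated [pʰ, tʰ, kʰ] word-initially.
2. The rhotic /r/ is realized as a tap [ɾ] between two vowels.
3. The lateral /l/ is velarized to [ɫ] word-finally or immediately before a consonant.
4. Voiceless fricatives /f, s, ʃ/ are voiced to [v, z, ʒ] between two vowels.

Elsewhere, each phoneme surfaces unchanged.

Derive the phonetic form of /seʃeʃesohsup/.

[seʒeʒezohsup]

/s/ (word-initial) is in the target of rule 4 but the environment (between two vowels) is not met → [s].
/ʃ/ meets the environment for rule 4 (between two vowels) → [ʒ].
/ʃ/ (between /e/ and /e/): between two vowels, so rule 4 applies → [ʒ].
/s/ meets the environment for rule 4 (between two vowels) → [z].
/s/ (between /h/ and /u/): rule 4 targets it, but not between two vowels → unchanged [s].
/p/ (word-final): rule 1 targets it, but not word-initially → unchanged [p].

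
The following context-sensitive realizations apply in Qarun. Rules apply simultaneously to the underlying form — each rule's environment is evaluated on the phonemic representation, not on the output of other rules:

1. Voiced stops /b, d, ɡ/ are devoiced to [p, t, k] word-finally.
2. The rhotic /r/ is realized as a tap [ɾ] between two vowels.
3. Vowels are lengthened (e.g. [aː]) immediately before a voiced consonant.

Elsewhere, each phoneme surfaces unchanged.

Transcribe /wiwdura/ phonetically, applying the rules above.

[wiːwduːɾa]

/w/ (word-initial): no rule targets it → [w].
/i/ meets the environment for rule 3 (before a voiced consonant) → [iː].
/w/ — not in any rule's target class → [w].
/d/ (between /w/ and /u/): rule 1 targets it, but not word-finally → unchanged [d].
/u/ (between /d/ and /r/): before a voiced consonant, so rule 3 applies → [uː].
Rule 2 applies to /r/ (between /u/ and /a/: between two vowels) → [ɾ].
/a/ (word-final) fails the environment for rule 3, so it stays [a].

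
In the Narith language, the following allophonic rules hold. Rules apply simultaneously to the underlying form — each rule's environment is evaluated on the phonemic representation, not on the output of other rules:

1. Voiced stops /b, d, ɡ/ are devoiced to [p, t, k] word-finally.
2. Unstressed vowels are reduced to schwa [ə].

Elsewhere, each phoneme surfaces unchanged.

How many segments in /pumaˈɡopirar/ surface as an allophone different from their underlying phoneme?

Segments that undergo a rule: /u/ → [ə] (rule 2); /a/ → [ə] (rule 2); /i/ → [ə] (rule 2); /a/ → [ə] (rule 2).
All other segments surface unchanged.

4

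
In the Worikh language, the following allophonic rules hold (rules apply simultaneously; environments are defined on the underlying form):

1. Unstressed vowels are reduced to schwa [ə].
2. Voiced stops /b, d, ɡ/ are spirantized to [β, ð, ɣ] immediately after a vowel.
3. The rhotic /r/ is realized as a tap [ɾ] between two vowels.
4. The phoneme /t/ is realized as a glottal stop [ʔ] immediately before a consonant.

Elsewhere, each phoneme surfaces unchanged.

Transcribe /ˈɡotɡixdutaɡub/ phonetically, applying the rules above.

[ˈɡoʔɡəxdətəɣəβ]

/ɡ/ (word-initial) fails the environment for rule 2, so it stays [ɡ].
/o/ (between /ɡ/ and /t/) is in the target of rule 1 but the environment (in an unstressed syllable) is not met → [o].
Rule 4 applies to /t/ (between /o/ and /ɡ/: immediately before a consonant) → [ʔ].
/ɡ/ (between /t/ and /i/) is in the target of rule 2 but the environment (immediately after a vowel) is not met → [ɡ].
/i/ — between /ɡ/ and /x/, in an unstressed syllable — surfaces as [ə] (rule 1).
/x/ (between /i/ and /d/): no rule targets it → [x].
/d/ (between /x/ and /u/): rule 2 targets it, but not immediately after a vowel → unchanged [d].
/u/ — between /d/ and /t/, in an unstressed syllable — surfaces as [ə] (rule 1).
/t/ (between /u/ and /a/) is in the target of rule 4 but the environment (immediately before a consonant) is not met → [t].
/a/ — between /t/ and /ɡ/, in an unstressed syllable — surfaces as [ə] (rule 1).
Rule 2 applies to /ɡ/ (between /a/ and /u/: immediately after a vowel) → [ɣ].
/u/ — between /ɡ/ and /b/, in an unstressed syllable — surfaces as [ə] (rule 1).
/b/ (word-final) occurs immediately after a vowel → [β] by rule 2.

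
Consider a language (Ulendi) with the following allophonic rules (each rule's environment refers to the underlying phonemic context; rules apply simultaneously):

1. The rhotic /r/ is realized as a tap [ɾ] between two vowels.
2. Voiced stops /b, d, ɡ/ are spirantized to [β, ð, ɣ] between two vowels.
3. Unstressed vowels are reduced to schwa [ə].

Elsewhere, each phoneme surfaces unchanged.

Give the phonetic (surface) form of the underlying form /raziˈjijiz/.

[rəzəˈjijəz]

/r/ (word-initial) fails the environment for rule 1, so it stays [r].
Rule 3 applies to /a/ (between /r/ and /z/: in an unstressed syllable) → [ə].
/z/ (between /a/ and /i/) is unaffected → [z].
/i/ (between /z/ and /j/) occurs in an unstressed syllable → [ə] by rule 3.
/j/ — not in any rule's target class → [j].
/i/ (between /j/ and /j/) is in the target of rule 3 but the environment (in an unstressed syllable) is not met → [i].
/j/ (between /i/ and /i/): no rule targets it → [j].
/i/ — between /j/ and /z/, in an unstressed syllable — surfaces as [ə] (rule 3).
/z/ — not in any rule's target class → [z].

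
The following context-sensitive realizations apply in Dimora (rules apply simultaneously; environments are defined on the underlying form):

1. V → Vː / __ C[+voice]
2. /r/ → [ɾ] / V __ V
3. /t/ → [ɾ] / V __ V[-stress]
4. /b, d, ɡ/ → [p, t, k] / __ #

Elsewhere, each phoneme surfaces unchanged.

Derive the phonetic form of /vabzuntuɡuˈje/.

[vaːbzuːntuːɡuːˈje]

/v/ stays [v].
/a/ (between /v/ and /b/): before a voiced consonant, so rule 1 applies → [aː].
/b/ (between /a/ and /z/) fails the environment for rule 4, so it stays [b].
/z/ (between /b/ and /u/) is unaffected → [z].
/u/ (between /z/ and /n/) occurs before a voiced consonant → [uː] by rule 1.
/n/ stays [n].
/t/ (between /n/ and /u/) is in the target of rule 3 but the environment (between a vowel and a following unstressed vowel) is not met → [t].
/u/ — between /t/ and /ɡ/, before a voiced consonant — surfaces as [uː] (rule 1).
/ɡ/ (between /u/ and /u/) is in the target of rule 4 but the environment (word-finally) is not met → [ɡ].
/u/ meets the environment for rule 1 (before a voiced consonant) → [uː].
/j/ stays [j].
/e/ — word-final; rule 1 does not apply here → [e].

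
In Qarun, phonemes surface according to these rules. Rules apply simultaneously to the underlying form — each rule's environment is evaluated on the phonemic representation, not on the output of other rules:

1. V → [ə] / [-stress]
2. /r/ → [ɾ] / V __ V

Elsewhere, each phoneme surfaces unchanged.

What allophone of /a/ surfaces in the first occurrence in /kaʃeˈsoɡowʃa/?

[ə]

/a/ (between /k/ and /ʃ/): in an unstressed syllable, so rule 1 applies → [ə].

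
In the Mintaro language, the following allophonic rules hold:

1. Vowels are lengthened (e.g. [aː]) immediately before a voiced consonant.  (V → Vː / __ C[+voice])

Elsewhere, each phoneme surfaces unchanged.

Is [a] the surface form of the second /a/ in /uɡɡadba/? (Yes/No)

/a/ (word-final) is in the target of rule 1 but the environment (before a voiced consonant) is not met → [a].
The actual realization is [a], which matches [a].

Yes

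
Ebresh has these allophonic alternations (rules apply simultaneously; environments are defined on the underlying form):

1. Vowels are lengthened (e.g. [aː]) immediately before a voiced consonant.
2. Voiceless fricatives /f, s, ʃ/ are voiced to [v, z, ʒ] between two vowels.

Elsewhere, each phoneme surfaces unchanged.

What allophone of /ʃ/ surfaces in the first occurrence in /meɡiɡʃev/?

/ʃ/ (between /ɡ/ and /e/) fails the environment for rule 2, so it stays [ʃ].

[ʃ]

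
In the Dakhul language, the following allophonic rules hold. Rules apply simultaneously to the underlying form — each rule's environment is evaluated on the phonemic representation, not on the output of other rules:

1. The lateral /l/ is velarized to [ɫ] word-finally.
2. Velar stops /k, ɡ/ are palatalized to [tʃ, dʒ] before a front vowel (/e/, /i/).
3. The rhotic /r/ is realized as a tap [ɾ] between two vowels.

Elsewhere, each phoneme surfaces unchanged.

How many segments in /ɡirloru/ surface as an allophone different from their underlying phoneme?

Segments that undergo a rule: /ɡ/ → [dʒ] (rule 2); /r/ → [ɾ] (rule 3).
All other segments surface unchanged.

2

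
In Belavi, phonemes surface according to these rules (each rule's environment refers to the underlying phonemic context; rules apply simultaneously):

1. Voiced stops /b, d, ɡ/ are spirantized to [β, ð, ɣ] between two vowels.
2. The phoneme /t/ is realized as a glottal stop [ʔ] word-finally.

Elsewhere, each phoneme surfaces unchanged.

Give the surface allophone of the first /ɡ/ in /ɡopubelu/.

[ɡ]

/ɡ/ (word-initial): rule 1 targets it, but not between two vowels → unchanged [ɡ].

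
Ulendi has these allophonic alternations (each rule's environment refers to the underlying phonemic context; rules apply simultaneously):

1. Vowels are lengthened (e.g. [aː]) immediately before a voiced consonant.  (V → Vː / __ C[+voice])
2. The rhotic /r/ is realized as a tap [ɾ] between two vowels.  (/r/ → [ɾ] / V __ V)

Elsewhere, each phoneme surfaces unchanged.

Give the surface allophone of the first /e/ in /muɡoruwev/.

[eː]

/e/ (between /w/ and /v/): before a voiced consonant, so rule 1 applies → [eː].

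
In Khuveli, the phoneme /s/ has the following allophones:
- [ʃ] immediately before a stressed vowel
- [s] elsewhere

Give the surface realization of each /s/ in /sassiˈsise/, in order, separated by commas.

[s], [s], [s], [ʃ], [s]

Occurrence 1 (position 1): no conditioning environment matches → elsewhere allophone [s].
Occurrence 2 (position 3): no conditioning environment matches → elsewhere allophone [s].
Occurrence 3 (position 4): no conditioning environment matches → elsewhere allophone [s].
Occurrence 4 (position 6): immediately before a stressed vowel → [ʃ].
Occurrence 5 (position 8): no conditioning environment matches → elsewhere allophone [s].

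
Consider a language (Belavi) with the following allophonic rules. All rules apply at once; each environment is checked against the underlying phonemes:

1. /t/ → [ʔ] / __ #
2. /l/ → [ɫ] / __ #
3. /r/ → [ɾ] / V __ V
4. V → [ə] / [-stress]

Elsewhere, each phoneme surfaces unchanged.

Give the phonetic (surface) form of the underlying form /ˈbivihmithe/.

[ˈbivəhməthə]

/b/ — not in any rule's target class → [b].
/i/ (between /b/ and /v/) fails the environment for rule 4, so it stays [i].
/v/ — not in any rule's target class → [v].
/i/ — between /v/ and /h/, in an unstressed syllable — surfaces as [ə] (rule 4).
/h/ (between /i/ and /m/) is unaffected → [h].
/m/ stays [m].
/i/ (between /m/ and /t/) occurs in an unstressed syllable → [ə] by rule 4.
/t/ (between /i/ and /h/): rule 1 targets it, but not word-finally → unchanged [t].
/h/ (between /t/ and /e/) is unaffected → [h].
/e/ (word-final): in an unstressed syllable, so rule 4 applies → [ə].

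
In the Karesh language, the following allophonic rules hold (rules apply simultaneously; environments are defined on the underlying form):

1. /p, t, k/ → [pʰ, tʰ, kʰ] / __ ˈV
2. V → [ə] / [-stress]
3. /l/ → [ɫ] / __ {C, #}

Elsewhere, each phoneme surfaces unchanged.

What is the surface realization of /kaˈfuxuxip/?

/k/ — word-initial; rule 1 does not apply here → [k].
/a/ meets the environment for rule 2 (in an unstressed syllable) → [ə].
/u/ (between /f/ and /x/): rule 2 targets it, but not in an unstressed syllable → unchanged [u].
Rule 2 applies to /u/ (between /x/ and /x/: in an unstressed syllable) → [ə].
Rule 2 applies to /i/ (between /x/ and /p/: in an unstressed syllable) → [ə].
/p/ (word-final) is in the target of rule 1 but the environment (immediately before a stressed vowel) is not met → [p].

[kəˈfuxəxəp]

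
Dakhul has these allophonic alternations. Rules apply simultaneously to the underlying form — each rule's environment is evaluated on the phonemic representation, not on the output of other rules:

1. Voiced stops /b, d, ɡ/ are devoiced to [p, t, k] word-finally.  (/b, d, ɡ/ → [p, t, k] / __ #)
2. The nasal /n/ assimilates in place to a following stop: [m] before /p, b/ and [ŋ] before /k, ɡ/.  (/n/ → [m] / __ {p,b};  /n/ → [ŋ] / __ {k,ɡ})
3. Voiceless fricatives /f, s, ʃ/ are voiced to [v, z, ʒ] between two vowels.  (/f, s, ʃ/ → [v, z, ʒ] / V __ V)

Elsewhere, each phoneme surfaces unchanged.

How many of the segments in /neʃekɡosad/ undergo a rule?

Segments that undergo a rule: /ʃ/ → [ʒ] (rule 3); /s/ → [z] (rule 3); /d/ → [t] (rule 1).
All other segments surface unchanged.

3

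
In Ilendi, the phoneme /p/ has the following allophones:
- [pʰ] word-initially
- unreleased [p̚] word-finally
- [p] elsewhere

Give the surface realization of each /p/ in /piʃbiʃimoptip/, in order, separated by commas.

Occurrence 1 (position 1): word-initially → [pʰ].
Occurrence 2 (position 10): no conditioning environment matches → elsewhere allophone [p].
Occurrence 3 (position 13): word-finally → [p̚].

[pʰ], [p], [p̚]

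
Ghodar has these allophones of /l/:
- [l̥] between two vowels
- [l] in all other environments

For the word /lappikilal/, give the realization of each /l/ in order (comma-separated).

[l], [l̥], [l]

Occurrence 1 (position 1): no conditioning environment matches → elsewhere allophone [l].
Occurrence 2 (position 8): between two vowels → [l̥].
Occurrence 3 (position 10): no conditioning environment matches → elsewhere allophone [l].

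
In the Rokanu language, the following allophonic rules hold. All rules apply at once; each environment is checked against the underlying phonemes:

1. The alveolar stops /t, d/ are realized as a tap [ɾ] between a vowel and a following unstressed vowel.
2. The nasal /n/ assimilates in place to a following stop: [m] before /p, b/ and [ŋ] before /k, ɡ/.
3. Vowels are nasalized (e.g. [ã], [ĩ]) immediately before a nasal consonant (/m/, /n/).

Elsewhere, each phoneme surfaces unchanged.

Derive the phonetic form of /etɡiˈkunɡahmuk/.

/e/ (word-initial) fails the environment for rule 3, so it stays [e].
/t/ (between /e/ and /ɡ/) is in the target of rule 1 but the environment (between a vowel and a following unstressed vowel) is not met → [t].
/ɡ/ stays [ɡ].
/i/ (between /ɡ/ and /k/): rule 3 targets it, but not before a nasal consonant → unchanged [i].
/k/ (between /i/ and /u/) is unaffected → [k].
/u/ meets the environment for rule 3 (before a nasal consonant) → [ũ].
/n/ meets the environment for rule 2 (before a labial or velar stop) → [ŋ].
/ɡ/ stays [ɡ].
/a/ — between /ɡ/ and /h/; rule 3 does not apply here → [a].
/h/ — not in any rule's target class → [h].
/m/ — not in any rule's target class → [m].
/u/ (between /m/ and /k/) fails the environment for rule 3, so it stays [u].
/k/ (word-final) is unaffected → [k].

[etɡiˈkũŋɡahmuk]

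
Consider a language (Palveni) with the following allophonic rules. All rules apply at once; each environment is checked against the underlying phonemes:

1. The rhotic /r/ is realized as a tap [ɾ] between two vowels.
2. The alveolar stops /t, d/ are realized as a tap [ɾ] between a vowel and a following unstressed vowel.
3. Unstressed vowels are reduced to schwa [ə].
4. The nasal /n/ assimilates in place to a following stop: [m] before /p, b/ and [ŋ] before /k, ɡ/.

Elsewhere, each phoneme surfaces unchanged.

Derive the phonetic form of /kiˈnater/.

/k/ — not in any rule's target class → [k].
/i/ meets the environment for rule 3 (in an unstressed syllable) → [ə].
/n/ (between /i/ and /a/) fails the environment for rule 4, so it stays [n].
/a/ (between /n/ and /t/) is in the target of rule 3 but the environment (in an unstressed syllable) is not met → [a].
/t/ (between /a/ and /e/) occurs between a vowel and a following unstressed vowel → [ɾ] by rule 2.
Rule 3 applies to /e/ (between /t/ and /r/: in an unstressed syllable) → [ə].
/r/ (word-final) fails the environment for rule 1, so it stays [r].

[kəˈnaɾər]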